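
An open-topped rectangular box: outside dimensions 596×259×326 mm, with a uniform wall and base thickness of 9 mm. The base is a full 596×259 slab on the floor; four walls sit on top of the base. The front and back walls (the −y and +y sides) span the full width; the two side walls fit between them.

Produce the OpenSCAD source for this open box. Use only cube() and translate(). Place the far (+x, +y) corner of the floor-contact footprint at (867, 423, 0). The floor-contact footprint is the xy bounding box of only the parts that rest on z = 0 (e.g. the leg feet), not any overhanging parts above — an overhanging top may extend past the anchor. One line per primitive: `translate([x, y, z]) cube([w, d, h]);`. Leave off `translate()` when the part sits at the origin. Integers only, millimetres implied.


translate([271, 164, 0]) cube([596, 259, 9]);
translate([271, 164, 9]) cube([596, 9, 317]);
translate([271, 414, 9]) cube([596, 9, 317]);
translate([271, 173, 9]) cube([9, 241, 317]);
translate([858, 173, 9]) cube([9, 241, 317]);


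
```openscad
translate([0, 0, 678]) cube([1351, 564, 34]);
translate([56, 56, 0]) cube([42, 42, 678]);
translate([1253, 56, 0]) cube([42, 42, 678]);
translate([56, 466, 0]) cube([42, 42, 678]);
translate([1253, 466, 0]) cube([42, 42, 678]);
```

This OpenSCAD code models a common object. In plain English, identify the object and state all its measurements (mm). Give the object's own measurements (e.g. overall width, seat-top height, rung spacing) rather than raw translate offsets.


A table: top 1351 mm (x) × 564 mm (y), 34 mm thick, upper face at z = 712 mm, on four 42×42 mm square legs, each inset 56 mm from the nearest pair of top edges from z = 0 to the bottom of the top.


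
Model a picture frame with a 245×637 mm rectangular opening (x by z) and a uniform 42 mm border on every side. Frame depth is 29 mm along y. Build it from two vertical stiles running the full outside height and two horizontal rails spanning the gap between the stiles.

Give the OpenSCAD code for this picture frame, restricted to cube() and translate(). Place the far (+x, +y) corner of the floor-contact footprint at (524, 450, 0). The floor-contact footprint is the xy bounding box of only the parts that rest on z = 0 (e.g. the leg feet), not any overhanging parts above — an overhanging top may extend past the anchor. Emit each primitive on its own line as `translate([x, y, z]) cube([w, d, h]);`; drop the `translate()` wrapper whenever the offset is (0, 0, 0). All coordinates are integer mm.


translate([195, 421, 0]) cube([42, 29, 721]);
translate([482, 421, 0]) cube([42, 29, 721]);
translate([237, 421, 0]) cube([245, 29, 42]);
translate([237, 421, 679]) cube([245, 29, 42]);


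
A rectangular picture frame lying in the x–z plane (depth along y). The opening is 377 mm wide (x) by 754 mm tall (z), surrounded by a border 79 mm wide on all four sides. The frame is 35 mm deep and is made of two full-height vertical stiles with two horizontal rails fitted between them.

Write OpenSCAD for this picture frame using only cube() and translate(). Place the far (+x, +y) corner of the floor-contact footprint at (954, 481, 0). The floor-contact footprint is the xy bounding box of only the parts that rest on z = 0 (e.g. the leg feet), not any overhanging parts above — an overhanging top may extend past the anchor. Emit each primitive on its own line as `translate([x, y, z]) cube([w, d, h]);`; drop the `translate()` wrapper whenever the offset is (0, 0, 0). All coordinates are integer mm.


translate([419, 446, 0]) cube([79, 35, 912]);
translate([875, 446, 0]) cube([79, 35, 912]);
translate([498, 446, 0]) cube([377, 35, 79]);
translate([498, 446, 833]) cube([377, 35, 79]);


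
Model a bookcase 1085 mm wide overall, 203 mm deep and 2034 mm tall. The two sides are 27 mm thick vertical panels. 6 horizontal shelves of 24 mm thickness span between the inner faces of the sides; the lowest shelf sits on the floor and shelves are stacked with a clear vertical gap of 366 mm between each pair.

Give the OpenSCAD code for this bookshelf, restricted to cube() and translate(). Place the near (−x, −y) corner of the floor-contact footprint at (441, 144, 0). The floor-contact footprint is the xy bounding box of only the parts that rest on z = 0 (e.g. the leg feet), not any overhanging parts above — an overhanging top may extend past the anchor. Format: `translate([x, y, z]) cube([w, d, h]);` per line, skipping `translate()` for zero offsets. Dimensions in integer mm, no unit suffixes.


translate([441, 144, 0]) cube([27, 203, 2034]);
translate([1499, 144, 0]) cube([27, 203, 2034]);
translate([468, 144, 0]) cube([1031, 203, 24]);
translate([468, 144, 390]) cube([1031, 203, 24]);
translate([468, 144, 780]) cube([1031, 203, 24]);
translate([468, 144, 1170]) cube([1031, 203, 24]);
translate([468, 144, 1560]) cube([1031, 203, 24]);
translate([468, 144, 1950]) cube([1031, 203, 24]);


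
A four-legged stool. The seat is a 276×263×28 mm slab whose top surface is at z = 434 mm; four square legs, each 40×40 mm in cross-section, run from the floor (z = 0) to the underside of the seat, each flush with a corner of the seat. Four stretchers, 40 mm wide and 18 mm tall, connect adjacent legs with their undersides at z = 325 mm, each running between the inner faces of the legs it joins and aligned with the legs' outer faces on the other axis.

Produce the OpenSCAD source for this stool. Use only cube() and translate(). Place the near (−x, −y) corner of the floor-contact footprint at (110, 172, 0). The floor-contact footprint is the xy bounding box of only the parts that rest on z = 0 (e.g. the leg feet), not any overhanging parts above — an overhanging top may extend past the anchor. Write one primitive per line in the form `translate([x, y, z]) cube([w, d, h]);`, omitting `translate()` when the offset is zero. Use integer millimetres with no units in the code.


// leg_h = 434 - 28 = 406
// stretcher span = 276 - 2*40 = 196
translate([110, 172, 406]) cube([276, 263, 28]);
translate([110, 172, 0]) cube([40, 40, 406]);
translate([346, 172, 0]) cube([40, 40, 406]);
translate([110, 395, 0]) cube([40, 40, 406]);
translate([346, 395, 0]) cube([40, 40, 406]);
translate([150, 172, 325]) cube([196, 40, 18]);
translate([150, 395, 325]) cube([196, 40, 18]);
translate([110, 212, 325]) cube([40, 183, 18]);
translate([346, 212, 325]) cube([40, 183, 18]);


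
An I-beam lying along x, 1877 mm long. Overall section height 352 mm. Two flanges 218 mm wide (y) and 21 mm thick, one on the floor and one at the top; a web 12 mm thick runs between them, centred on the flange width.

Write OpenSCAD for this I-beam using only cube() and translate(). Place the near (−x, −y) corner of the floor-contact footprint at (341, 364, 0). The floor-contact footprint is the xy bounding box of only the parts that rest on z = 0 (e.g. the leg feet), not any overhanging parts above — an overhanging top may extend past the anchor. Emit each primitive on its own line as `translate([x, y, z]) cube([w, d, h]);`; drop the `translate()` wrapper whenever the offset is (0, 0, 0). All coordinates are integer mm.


translate([341, 364, 0]) cube([1877, 218, 21]);
translate([341, 467, 21]) cube([1877, 12, 310]);
translate([341, 364, 331]) cube([1877, 218, 21]);


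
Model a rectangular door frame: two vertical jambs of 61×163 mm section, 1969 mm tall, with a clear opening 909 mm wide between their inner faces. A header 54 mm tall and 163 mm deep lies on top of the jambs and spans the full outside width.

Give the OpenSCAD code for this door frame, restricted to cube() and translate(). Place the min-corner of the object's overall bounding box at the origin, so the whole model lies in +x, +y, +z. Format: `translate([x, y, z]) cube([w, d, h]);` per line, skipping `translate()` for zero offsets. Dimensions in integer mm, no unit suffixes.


cube([61, 163, 1969]);
translate([970, 0, 0]) cube([61, 163, 1969]);
translate([0, 0, 1969]) cube([1031, 163, 54]);


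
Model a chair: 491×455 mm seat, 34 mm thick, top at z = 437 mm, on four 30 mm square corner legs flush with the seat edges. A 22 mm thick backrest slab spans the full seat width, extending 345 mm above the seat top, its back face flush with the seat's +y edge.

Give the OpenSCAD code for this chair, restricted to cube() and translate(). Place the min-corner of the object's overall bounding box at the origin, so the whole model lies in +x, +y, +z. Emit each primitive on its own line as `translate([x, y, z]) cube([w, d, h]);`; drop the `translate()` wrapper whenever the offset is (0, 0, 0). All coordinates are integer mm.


// leg_h = 437 - 34 = 403
translate([0, 0, 403]) cube([491, 455, 34]);
cube([30, 30, 403]);
translate([461, 0, 0]) cube([30, 30, 403]);
translate([0, 425, 0]) cube([30, 30, 403]);
translate([461, 425, 0]) cube([30, 30, 403]);
translate([0, 433, 437]) cube([491, 22, 345]);


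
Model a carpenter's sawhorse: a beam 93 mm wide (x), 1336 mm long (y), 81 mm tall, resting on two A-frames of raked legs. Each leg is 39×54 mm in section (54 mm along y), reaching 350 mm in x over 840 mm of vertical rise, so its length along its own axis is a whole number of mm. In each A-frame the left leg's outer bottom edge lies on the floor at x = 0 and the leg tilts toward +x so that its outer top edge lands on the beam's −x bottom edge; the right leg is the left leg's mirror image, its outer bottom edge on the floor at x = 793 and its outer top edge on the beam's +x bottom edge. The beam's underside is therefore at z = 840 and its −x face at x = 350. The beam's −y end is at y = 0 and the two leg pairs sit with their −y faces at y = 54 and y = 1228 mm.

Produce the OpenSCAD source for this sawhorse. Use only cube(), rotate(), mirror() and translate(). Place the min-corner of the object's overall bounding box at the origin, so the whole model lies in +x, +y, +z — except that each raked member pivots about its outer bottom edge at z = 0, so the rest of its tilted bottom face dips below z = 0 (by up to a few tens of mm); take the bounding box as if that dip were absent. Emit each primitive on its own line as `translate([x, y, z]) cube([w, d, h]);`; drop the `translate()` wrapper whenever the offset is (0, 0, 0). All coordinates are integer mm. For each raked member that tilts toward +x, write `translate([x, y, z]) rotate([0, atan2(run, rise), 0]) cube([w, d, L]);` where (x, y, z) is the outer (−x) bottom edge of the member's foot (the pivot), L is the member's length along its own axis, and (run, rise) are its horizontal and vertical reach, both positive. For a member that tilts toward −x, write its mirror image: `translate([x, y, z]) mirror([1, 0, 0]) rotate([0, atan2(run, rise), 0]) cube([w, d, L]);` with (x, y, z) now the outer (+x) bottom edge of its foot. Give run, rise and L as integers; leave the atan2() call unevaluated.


translate([350, 0, 840]) cube([93, 1336, 81]);
translate([0, 54, 0]) rotate([0, atan2(350, 840), 0]) cube([39, 54, 910]);
translate([793, 54, 0]) mirror([1, 0, 0]) rotate([0, atan2(350, 840), 0]) cube([39, 54, 910]);
translate([0, 1228, 0]) rotate([0, atan2(350, 840), 0]) cube([39, 54, 910]);
translate([793, 1228, 0]) mirror([1, 0, 0]) rotate([0, atan2(350, 840), 0]) cube([39, 54, 910]);


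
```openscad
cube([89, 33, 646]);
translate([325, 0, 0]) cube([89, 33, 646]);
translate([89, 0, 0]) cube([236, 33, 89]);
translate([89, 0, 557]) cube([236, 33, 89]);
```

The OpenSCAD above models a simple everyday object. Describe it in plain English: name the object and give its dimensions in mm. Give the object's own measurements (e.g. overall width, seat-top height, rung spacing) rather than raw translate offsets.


A rectangular picture frame lying in the x–z plane (depth along y). The opening is 236 mm wide (x) by 468 mm tall (z), surrounded by a border 89 mm wide on all four sides. The frame is 33 mm deep and is made of two full-height vertical stiles with two horizontal rails fitted between them.


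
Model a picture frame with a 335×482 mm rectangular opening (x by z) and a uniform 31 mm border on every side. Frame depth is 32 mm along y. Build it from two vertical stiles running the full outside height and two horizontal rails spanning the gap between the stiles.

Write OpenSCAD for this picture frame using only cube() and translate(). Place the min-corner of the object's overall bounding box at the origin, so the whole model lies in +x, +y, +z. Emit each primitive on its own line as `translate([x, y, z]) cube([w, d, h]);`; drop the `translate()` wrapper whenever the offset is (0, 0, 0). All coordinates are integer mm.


cube([31, 32, 544]);
translate([366, 0, 0]) cube([31, 32, 544]);
translate([31, 0, 0]) cube([335, 32, 31]);
translate([31, 0, 513]) cube([335, 32, 31]);


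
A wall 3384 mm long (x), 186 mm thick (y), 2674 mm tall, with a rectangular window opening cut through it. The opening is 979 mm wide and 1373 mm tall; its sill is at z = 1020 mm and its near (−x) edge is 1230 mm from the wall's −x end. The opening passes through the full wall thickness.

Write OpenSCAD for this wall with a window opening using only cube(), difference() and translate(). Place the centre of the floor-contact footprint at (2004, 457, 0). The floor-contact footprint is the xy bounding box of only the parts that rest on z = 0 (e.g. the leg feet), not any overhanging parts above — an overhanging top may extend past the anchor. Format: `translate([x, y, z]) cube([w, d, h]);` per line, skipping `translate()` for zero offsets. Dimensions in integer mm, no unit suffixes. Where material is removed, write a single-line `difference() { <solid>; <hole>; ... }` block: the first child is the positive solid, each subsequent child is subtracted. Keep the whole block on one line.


difference() { translate([312, 364, 0]) cube([3384, 186, 2674]); translate([1542, 364, 1020]) cube([979, 186, 1373]); }


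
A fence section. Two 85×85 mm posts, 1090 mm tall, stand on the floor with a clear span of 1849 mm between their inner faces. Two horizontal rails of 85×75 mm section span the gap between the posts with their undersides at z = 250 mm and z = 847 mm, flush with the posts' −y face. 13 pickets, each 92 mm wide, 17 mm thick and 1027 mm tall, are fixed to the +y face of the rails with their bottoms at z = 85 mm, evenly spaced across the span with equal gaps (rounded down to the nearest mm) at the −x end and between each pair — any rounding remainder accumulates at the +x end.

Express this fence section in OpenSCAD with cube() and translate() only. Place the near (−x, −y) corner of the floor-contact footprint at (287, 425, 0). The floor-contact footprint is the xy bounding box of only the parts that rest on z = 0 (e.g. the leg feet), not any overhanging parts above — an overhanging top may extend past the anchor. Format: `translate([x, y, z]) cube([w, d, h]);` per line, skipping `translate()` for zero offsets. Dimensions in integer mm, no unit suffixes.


translate([287, 425, 0]) cube([85, 85, 1090]);
translate([2221, 425, 0]) cube([85, 85, 1090]);
translate([372, 425, 250]) cube([1849, 85, 75]);
translate([372, 425, 847]) cube([1849, 85, 75]);
translate([418, 510, 85]) cube([92, 17, 1027]);
translate([556, 510, 85]) cube([92, 17, 1027]);
translate([694, 510, 85]) cube([92, 17, 1027]);
translate([832, 510, 85]) cube([92, 17, 1027]);
translate([970, 510, 85]) cube([92, 17, 1027]);
translate([1108, 510, 85]) cube([92, 17, 1027]);
translate([1246, 510, 85]) cube([92, 17, 1027]);
translate([1384, 510, 85]) cube([92, 17, 1027]);
translate([1522, 510, 85]) cube([92, 17, 1027]);
translate([1660, 510, 85]) cube([92, 17, 1027]);
translate([1798, 510, 85]) cube([92, 17, 1027]);
translate([1936, 510, 85]) cube([92, 17, 1027]);
translate([2074, 510, 85]) cube([92, 17, 1027]);


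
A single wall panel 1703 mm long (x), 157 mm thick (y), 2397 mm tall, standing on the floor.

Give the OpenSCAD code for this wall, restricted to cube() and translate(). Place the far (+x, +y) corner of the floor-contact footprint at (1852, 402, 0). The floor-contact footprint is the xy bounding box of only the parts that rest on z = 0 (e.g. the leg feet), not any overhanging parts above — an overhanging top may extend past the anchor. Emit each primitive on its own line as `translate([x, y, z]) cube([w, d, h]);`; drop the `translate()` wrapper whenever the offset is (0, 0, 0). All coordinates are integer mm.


translate([149, 245, 0]) cube([1703, 157, 2397]);


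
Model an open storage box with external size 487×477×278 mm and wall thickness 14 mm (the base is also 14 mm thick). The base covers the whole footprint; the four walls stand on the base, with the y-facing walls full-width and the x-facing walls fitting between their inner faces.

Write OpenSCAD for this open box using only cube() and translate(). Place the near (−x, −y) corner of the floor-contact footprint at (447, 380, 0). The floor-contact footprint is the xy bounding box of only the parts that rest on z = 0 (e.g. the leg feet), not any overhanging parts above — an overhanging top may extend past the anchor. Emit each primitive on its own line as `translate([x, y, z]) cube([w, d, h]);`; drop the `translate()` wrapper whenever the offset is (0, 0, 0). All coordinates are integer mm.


translate([447, 380, 0]) cube([487, 477, 14]);
translate([447, 380, 14]) cube([487, 14, 264]);
translate([447, 843, 14]) cube([487, 14, 264]);
translate([447, 394, 14]) cube([14, 449, 264]);
translate([920, 394, 14]) cube([14, 449, 264]);


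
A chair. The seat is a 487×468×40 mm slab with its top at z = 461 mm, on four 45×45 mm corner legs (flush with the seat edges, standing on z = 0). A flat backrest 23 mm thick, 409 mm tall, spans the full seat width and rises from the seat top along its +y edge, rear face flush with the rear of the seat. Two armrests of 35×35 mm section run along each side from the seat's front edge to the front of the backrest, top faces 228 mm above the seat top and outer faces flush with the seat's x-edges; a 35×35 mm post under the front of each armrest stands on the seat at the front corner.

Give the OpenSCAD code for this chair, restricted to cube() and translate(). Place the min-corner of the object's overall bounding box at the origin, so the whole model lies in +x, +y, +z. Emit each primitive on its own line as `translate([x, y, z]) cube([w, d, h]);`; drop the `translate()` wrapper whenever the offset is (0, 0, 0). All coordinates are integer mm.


translate([0, 0, 421]) cube([487, 468, 40]);
cube([45, 45, 421]);
translate([442, 0, 0]) cube([45, 45, 421]);
translate([0, 423, 0]) cube([45, 45, 421]);
translate([442, 423, 0]) cube([45, 45, 421]);
translate([0, 445, 461]) cube([487, 23, 409]);
translate([0, 0, 654]) cube([35, 445, 35]);
translate([452, 0, 654]) cube([35, 445, 35]);
translate([0, 0, 461]) cube([35, 35, 193]);
translate([452, 0, 461]) cube([35, 35, 193]);


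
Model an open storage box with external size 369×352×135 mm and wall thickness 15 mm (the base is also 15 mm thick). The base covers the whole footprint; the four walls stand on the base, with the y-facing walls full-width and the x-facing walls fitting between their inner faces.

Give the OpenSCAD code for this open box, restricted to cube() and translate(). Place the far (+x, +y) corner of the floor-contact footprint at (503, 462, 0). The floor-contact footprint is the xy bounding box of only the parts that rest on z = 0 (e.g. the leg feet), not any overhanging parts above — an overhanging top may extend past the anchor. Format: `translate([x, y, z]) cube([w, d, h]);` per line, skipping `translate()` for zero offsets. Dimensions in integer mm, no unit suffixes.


translate([134, 110, 0]) cube([369, 352, 15]);
translate([134, 110, 15]) cube([369, 15, 120]);
translate([134, 447, 15]) cube([369, 15, 120]);
translate([134, 125, 15]) cube([15, 322, 120]);
translate([488, 125, 15]) cube([15, 322, 120]);


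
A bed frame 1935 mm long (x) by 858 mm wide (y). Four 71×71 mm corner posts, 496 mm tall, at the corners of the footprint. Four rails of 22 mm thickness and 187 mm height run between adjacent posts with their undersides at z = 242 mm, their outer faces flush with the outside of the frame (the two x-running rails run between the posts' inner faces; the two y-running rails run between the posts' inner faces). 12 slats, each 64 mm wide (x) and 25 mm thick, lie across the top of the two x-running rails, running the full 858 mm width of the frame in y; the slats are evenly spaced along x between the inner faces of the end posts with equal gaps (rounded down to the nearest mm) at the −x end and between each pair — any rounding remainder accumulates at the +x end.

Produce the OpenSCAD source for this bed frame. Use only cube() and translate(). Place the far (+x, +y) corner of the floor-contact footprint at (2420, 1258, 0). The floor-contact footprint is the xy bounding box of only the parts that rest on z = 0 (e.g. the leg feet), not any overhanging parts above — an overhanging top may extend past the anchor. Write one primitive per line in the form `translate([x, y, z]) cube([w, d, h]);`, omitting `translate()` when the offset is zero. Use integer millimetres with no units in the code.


translate([485, 400, 0]) cube([71, 71, 496]);
translate([485, 1187, 0]) cube([71, 71, 496]);
translate([2349, 400, 0]) cube([71, 71, 496]);
translate([2349, 1187, 0]) cube([71, 71, 496]);
translate([556, 400, 242]) cube([1793, 22, 187]);
translate([556, 1236, 242]) cube([1793, 22, 187]);
translate([485, 471, 242]) cube([22, 716, 187]);
translate([2398, 471, 242]) cube([22, 716, 187]);
translate([634, 400, 429]) cube([64, 858, 25]);
translate([776, 400, 429]) cube([64, 858, 25]);
translate([918, 400, 429]) cube([64, 858, 25]);
translate([1060, 400, 429]) cube([64, 858, 25]);
translate([1202, 400, 429]) cube([64, 858, 25]);
translate([1344, 400, 429]) cube([64, 858, 25]);
translate([1486, 400, 429]) cube([64, 858, 25]);
translate([1628, 400, 429]) cube([64, 858, 25]);
translate([1770, 400, 429]) cube([64, 858, 25]);
translate([1912, 400, 429]) cube([64, 858, 25]);
translate([2054, 400, 429]) cube([64, 858, 25]);
translate([2196, 400, 429]) cube([64, 858, 25]);


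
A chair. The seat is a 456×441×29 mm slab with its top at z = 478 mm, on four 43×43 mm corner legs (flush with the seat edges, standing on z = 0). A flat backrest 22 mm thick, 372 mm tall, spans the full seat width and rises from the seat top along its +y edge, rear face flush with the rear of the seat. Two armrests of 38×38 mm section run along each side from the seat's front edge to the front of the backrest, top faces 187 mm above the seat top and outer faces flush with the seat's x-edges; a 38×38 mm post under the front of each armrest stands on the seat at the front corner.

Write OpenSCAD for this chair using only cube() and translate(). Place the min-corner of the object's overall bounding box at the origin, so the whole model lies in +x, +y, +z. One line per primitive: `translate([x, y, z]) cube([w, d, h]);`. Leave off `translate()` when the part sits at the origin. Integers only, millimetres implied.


translate([0, 0, 449]) cube([456, 441, 29]);
cube([43, 43, 449]);
translate([413, 0, 0]) cube([43, 43, 449]);
translate([0, 398, 0]) cube([43, 43, 449]);
translate([413, 398, 0]) cube([43, 43, 449]);
translate([0, 419, 478]) cube([456, 22, 372]);
translate([0, 0, 627]) cube([38, 419, 38]);
translate([418, 0, 627]) cube([38, 419, 38]);
translate([0, 0, 478]) cube([38, 38, 149]);
translate([418, 0, 478]) cube([38, 38, 149]);


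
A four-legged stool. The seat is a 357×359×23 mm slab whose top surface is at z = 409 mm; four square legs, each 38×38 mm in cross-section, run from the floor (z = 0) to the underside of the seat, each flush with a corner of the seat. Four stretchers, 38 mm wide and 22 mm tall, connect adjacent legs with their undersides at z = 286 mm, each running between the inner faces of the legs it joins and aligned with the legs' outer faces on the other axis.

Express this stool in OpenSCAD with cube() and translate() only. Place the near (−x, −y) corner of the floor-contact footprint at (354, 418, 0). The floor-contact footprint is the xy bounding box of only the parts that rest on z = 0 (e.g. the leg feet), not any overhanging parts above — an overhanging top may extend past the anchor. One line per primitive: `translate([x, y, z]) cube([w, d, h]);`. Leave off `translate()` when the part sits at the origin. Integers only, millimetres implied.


translate([354, 418, 386]) cube([357, 359, 23]);
translate([354, 418, 0]) cube([38, 38, 386]);
translate([673, 418, 0]) cube([38, 38, 386]);
translate([354, 739, 0]) cube([38, 38, 386]);
translate([673, 739, 0]) cube([38, 38, 386]);
translate([392, 418, 286]) cube([281, 38, 22]);
translate([392, 739, 286]) cube([281, 38, 22]);
translate([354, 456, 286]) cube([38, 283, 22]);
translate([673, 456, 286]) cube([38, 283, 22]);


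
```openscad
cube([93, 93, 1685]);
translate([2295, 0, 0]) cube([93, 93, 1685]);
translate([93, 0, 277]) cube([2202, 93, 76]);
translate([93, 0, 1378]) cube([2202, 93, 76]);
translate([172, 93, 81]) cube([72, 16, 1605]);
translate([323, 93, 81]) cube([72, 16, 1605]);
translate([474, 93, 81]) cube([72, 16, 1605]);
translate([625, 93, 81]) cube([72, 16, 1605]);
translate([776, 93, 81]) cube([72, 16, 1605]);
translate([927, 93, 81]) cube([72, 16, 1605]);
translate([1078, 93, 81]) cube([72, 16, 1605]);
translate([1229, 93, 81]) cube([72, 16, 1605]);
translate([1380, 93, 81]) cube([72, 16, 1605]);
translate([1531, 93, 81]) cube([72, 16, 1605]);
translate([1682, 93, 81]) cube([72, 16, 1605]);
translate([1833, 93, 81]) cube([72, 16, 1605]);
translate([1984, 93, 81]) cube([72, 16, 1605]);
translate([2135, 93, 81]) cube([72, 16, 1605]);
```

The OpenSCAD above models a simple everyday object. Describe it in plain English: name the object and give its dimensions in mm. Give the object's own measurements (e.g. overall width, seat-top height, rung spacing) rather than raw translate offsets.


A fence section. Two 93×93 mm posts, 1685 mm tall, stand on the floor with a clear span of 2202 mm between their inner faces. Two horizontal rails of 93×76 mm section span the gap between the posts with their undersides at z = 277 mm and z = 1378 mm, flush with the posts' −y face. 14 pickets, each 72 mm wide, 16 mm thick and 1605 mm tall, are fixed to the +y face of the rails with their bottoms at z = 81 mm, spaced across the span with a 79 mm gap after the −x post and between neighbouring pickets, with 88 mm left before the +x post.


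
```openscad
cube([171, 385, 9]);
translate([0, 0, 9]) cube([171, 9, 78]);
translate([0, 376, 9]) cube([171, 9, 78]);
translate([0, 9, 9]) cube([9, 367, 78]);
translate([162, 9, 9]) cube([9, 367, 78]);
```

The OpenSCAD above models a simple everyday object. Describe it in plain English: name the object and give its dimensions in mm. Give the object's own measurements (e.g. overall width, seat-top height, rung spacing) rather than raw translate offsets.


An open-topped rectangular box: outside dimensions 171×385×87 mm, with a uniform wall and base thickness of 9 mm. The base is a full 171×385 slab on the floor; four walls sit on top of the base. The front and back walls (the −y and +y sides) span the full width; the two side walls fit between them.


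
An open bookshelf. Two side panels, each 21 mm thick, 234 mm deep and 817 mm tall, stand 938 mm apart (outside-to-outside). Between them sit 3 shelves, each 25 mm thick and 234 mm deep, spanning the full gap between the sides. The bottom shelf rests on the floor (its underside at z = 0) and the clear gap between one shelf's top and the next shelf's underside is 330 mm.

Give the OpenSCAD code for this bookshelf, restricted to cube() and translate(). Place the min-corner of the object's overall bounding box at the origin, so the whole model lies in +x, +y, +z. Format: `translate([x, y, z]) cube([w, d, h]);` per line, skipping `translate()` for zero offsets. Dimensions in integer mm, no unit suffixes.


cube([21, 234, 817]);
translate([917, 0, 0]) cube([21, 234, 817]);
translate([21, 0, 0]) cube([896, 234, 25]);
translate([21, 0, 355]) cube([896, 234, 25]);
translate([21, 0, 710]) cube([896, 234, 25]);


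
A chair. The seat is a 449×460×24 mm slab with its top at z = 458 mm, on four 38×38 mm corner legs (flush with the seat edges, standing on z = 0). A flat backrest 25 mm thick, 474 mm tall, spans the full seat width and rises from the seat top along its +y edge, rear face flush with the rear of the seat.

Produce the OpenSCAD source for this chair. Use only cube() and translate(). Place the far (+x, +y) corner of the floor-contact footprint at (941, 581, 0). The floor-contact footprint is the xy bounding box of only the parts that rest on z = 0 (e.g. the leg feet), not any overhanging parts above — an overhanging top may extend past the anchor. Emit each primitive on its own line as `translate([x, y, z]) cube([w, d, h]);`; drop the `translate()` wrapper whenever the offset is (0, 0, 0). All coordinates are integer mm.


// leg_h = 458 - 24 = 434
translate([492, 121, 434]) cube([449, 460, 24]);
translate([492, 121, 0]) cube([38, 38, 434]);
translate([903, 121, 0]) cube([38, 38, 434]);
translate([492, 543, 0]) cube([38, 38, 434]);
translate([903, 543, 0]) cube([38, 38, 434]);
translate([492, 556, 458]) cube([449, 25, 474]);


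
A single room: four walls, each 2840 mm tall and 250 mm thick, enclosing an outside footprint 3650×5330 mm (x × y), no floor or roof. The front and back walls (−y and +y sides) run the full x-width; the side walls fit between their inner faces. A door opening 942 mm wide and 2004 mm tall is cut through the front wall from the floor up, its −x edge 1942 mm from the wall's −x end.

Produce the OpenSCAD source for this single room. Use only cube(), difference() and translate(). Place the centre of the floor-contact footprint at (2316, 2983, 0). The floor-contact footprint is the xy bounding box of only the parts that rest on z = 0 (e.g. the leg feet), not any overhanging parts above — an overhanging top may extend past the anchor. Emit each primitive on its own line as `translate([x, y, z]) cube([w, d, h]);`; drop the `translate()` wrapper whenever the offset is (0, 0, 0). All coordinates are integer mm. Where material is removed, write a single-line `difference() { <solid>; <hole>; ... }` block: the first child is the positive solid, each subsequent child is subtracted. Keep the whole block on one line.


difference() { translate([491, 318, 0]) cube([3650, 250, 2840]); translate([2433, 318, 0]) cube([942, 250, 2004]); }
translate([491, 5398, 0]) cube([3650, 250, 2840]);
translate([491, 568, 0]) cube([250, 4830, 2840]);
translate([3891, 568, 0]) cube([250, 4830, 2840]);


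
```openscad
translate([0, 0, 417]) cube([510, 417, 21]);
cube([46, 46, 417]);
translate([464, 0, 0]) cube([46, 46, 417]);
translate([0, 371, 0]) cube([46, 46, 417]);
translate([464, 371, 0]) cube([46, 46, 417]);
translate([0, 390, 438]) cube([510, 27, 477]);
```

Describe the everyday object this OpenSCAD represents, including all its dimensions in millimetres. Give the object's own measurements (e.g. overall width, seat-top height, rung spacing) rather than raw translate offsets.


A chair. The seat is a 510×417×21 mm slab with its top at z = 438 mm, on four 46×46 mm corner legs (flush with the seat edges, standing on z = 0). A flat backrest 27 mm thick, 477 mm tall, spans the full seat width and rises from the seat top along its +y edge, rear face flush with the rear of the seat.


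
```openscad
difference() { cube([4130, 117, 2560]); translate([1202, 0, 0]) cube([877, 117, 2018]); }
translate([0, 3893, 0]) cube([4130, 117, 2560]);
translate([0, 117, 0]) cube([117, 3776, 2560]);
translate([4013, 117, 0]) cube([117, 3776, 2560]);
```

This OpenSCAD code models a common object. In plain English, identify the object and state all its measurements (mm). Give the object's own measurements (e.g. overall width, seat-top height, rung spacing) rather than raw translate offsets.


A single room: four walls, each 2560 mm tall and 117 mm thick, enclosing an outside footprint 4130×4010 mm (x × y), no floor or roof. The front and back walls (−y and +y sides) run the full x-width; the side walls fit between their inner faces. A door opening 877 mm wide and 2018 mm tall is cut through the front wall from the floor up, its −x edge 1202 mm from the wall's −x end.


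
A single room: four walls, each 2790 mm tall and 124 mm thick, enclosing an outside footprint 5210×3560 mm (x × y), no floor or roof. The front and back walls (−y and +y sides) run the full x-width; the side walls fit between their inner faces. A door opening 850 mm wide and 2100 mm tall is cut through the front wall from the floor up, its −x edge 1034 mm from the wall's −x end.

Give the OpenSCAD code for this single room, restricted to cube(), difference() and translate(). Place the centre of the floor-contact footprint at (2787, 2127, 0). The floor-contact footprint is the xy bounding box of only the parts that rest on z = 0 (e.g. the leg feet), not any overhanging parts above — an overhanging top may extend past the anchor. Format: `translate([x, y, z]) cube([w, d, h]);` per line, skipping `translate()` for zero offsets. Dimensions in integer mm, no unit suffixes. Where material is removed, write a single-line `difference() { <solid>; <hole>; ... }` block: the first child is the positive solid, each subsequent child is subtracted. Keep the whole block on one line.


difference() { translate([182, 347, 0]) cube([5210, 124, 2790]); translate([1216, 347, 0]) cube([850, 124, 2100]); }
translate([182, 3783, 0]) cube([5210, 124, 2790]);
translate([182, 471, 0]) cube([124, 3312, 2790]);
translate([5268, 471, 0]) cube([124, 3312, 2790]);


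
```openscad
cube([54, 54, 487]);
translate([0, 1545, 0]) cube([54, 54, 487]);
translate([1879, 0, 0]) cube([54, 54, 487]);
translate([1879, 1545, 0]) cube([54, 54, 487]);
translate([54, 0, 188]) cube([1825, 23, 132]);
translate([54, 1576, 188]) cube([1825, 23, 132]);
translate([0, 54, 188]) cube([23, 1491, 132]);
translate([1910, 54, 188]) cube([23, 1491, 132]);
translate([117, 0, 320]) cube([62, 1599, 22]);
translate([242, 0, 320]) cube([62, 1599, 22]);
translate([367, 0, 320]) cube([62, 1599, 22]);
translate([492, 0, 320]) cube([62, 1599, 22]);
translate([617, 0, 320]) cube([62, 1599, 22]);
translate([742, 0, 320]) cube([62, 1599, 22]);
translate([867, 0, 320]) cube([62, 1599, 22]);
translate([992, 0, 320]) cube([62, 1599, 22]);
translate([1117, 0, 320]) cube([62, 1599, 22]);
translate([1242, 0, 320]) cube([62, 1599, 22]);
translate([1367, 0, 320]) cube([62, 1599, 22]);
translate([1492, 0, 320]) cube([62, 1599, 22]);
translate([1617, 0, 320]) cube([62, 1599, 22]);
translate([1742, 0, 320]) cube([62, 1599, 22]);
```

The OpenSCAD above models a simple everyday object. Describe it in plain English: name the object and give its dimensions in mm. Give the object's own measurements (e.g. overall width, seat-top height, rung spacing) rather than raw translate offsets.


A bed frame 1933 mm long (x) by 1599 mm wide (y). Four 54×54 mm corner posts, 487 mm tall, at the corners of the footprint. Four rails of 23 mm thickness and 132 mm height run between adjacent posts with their undersides at z = 188 mm, their outer faces flush with the outside of the frame (the two x-running rails run between the posts' inner faces; the two y-running rails run between the posts' inner faces). 14 slats, each 62 mm wide (x) and 22 mm thick, lie across the top of the two x-running rails, running the full 1599 mm width of the frame in y; along x they sit between the end posts with a 63 mm gap after the −x posts and between neighbouring slats, leaving 75 mm before the +x posts.


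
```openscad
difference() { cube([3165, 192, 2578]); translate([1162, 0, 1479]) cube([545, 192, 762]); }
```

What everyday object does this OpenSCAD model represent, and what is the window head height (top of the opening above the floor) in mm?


A wall with a window opening. The window head height is 2241 mm.

A wall with a rectangular opening subtracted — a window. Sill at z = 1479, opening 762 mm tall, so the head is at 1479 + 762 = 2241 mm.


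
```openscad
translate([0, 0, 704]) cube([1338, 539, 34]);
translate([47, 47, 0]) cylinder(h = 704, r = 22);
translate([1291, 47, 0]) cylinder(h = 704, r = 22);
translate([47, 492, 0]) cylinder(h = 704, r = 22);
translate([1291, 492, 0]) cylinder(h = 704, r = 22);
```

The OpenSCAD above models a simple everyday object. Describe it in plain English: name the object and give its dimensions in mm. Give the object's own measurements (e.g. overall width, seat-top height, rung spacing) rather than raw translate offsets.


A table: top 1338 mm (x) × 539 mm (y), 34 mm thick, upper face at z = 738 mm, on four round legs of 44 mm diameter, each leg's bounding box inset 25 mm from the nearest pair of top edges from z = 0 to the bottom of the top.


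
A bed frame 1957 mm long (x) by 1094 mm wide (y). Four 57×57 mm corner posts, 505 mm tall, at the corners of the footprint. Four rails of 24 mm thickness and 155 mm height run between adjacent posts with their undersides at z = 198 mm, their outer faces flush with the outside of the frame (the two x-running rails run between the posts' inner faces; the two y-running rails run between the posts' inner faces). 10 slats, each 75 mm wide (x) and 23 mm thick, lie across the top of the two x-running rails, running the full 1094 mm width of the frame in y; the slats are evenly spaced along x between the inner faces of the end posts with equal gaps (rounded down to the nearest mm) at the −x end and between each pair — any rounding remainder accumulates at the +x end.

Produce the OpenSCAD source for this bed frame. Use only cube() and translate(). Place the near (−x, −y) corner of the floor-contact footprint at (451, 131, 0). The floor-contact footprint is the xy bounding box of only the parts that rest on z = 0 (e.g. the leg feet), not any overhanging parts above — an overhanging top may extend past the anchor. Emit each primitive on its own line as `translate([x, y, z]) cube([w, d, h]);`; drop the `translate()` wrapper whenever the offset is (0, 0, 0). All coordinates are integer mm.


translate([451, 131, 0]) cube([57, 57, 505]);
translate([451, 1168, 0]) cube([57, 57, 505]);
translate([2351, 131, 0]) cube([57, 57, 505]);
translate([2351, 1168, 0]) cube([57, 57, 505]);
translate([508, 131, 198]) cube([1843, 24, 155]);
translate([508, 1201, 198]) cube([1843, 24, 155]);
translate([451, 188, 198]) cube([24, 980, 155]);
translate([2384, 188, 198]) cube([24, 980, 155]);
translate([607, 131, 353]) cube([75, 1094, 23]);
translate([781, 131, 353]) cube([75, 1094, 23]);
translate([955, 131, 353]) cube([75, 1094, 23]);
translate([1129, 131, 353]) cube([75, 1094, 23]);
translate([1303, 131, 353]) cube([75, 1094, 23]);
translate([1477, 131, 353]) cube([75, 1094, 23]);
translate([1651, 131, 353]) cube([75, 1094, 23]);
translate([1825, 131, 353]) cube([75, 1094, 23]);
translate([1999, 131, 353]) cube([75, 1094, 23]);
translate([2173, 131, 353]) cube([75, 1094, 23]);


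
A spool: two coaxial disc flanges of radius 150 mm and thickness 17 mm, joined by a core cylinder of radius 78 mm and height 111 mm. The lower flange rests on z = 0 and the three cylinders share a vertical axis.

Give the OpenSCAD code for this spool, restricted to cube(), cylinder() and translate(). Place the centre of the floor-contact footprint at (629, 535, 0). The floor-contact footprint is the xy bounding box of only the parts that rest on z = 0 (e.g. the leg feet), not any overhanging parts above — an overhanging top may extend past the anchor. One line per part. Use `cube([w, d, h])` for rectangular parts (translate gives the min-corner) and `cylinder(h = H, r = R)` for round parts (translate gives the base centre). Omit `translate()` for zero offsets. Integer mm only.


translate([629, 535, 0]) cylinder(h = 17, r = 150);
translate([629, 535, 17]) cylinder(h = 111, r = 78);
translate([629, 535, 128]) cylinder(h = 17, r = 150);


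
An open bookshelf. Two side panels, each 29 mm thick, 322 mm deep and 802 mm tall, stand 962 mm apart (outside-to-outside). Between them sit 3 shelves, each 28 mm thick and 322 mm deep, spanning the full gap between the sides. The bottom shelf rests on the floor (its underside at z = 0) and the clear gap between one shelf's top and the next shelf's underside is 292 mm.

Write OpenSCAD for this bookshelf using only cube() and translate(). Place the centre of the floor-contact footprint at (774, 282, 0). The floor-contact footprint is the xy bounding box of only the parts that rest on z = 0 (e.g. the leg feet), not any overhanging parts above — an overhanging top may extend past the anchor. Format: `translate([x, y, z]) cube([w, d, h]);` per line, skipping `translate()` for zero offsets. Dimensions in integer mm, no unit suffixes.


translate([293, 121, 0]) cube([29, 322, 802]);
translate([1226, 121, 0]) cube([29, 322, 802]);
translate([322, 121, 0]) cube([904, 322, 28]);
translate([322, 121, 320]) cube([904, 322, 28]);
translate([322, 121, 640]) cube([904, 322, 28]);
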